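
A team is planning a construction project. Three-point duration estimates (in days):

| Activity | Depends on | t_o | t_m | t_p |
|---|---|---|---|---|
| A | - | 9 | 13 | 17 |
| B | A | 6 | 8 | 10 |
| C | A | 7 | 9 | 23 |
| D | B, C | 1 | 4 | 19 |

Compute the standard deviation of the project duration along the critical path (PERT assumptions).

te_A = (9 + 4·13 + 17)/6 = 78/6 = 13; σ²_A = ((17−9)/6)² = 1.778
te_B = (6 + 4·8 + 10)/6 = 48/6 = 8; σ²_B = ((10−6)/6)² = 0.444
te_C = (7 + 4·9 + 23)/6 = 66/6 = 11; σ²_C = ((23−7)/6)² = 7.111
te_D = (1 + 4·4 + 19)/6 = 36/6 = 6; σ²_D = ((19−1)/6)² = 9.000

Forward pass:
ES_A = 0; EF_A = 13
ES_B = 13; EF_B = 13+8 = 21
ES_C = 13; EF_C = 13+11 = 24
ES_D = max(EF_B=21, EF_C=24) = 24; EF_D = 24+6 = 30
Expected project duration μ = 30 days. Critical path: A → C → D.

Variance along critical path = 1.778 + 7.111 + 9.000 = 17.889
σ = √17.889 = 4.230 days

4.23 days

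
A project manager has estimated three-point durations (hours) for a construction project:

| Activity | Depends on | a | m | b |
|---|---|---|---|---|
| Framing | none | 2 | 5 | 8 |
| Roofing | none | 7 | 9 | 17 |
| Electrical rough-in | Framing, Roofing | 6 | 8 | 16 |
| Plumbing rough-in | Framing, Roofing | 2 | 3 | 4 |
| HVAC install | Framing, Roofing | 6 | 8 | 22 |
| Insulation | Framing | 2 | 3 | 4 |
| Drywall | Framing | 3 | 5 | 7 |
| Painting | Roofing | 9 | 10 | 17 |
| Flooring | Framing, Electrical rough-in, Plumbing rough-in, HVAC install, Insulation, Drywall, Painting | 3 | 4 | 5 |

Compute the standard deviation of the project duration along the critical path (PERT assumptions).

2.16 hours

te_Framing = (2 + 4·5 + 8)/6 = 30/6 = 5; σ²_Framing = ((8−2)/6)² = 1.000
te_Roofing = (7 + 4·9 + 17)/6 = 60/6 = 10; σ²_Roofing = ((17−7)/6)² = 2.778
te_Electrical rough-in = (6 + 4·8 + 16)/6 = 54/6 = 9; σ²_Electrical rough-in = ((16−6)/6)² = 2.778
te_Plumbing rough-in = (2 + 4·3 + 4)/6 = 18/6 = 3; σ²_Plumbing rough-in = ((4−2)/6)² = 0.111
te_HVAC install = (6 + 4·8 + 22)/6 = 60/6 = 10; σ²_HVAC install = ((22−6)/6)² = 7.111
te_Insulation = (2 + 4·3 + 4)/6 = 18/6 = 3; σ²_Insulation = ((4−2)/6)² = 0.111
te_Drywall = (3 + 4·5 + 7)/6 = 30/6 = 5; σ²_Drywall = ((7−3)/6)² = 0.444
te_Painting = (9 + 4·10 + 17)/6 = 66/6 = 11; σ²_Painting = ((17−9)/6)² = 1.778
te_Flooring = (3 + 4·4 + 5)/6 = 24/6 = 4; σ²_Flooring = ((5−3)/6)² = 0.111

Forward pass:
ES_Framing = 0; EF_Framing = 5
ES_Roofing = 0; EF_Roofing = 10
ES_Electrical rough-in = max(EF_Framing=5, EF_Roofing=10) = 10; EF_Electrical rough-in = 10+9 = 19
ES_Plumbing rough-in = max(EF_Framing=5, EF_Roofing=10) = 10; EF_Plumbing rough-in = 10+3 = 13
ES_HVAC install = max(EF_Framing=5, EF_Roofing=10) = 10; EF_HVAC install = 10+10 = 20
ES_Insulation = 5; EF_Insulation = 5+3 = 8
ES_Drywall = 5; EF_Drywall = 5+5 = 10
ES_Painting = 10; EF_Painting = 10+11 = 21
ES_Flooring = max(EF_Framing=5, EF_Electrical rough-in=19, EF_Plumbing rough-in=13, EF_HVAC install=20, EF_Insulation=8, EF_Drywall=10, EF_Painting=21) = 21; EF_Flooring = 21+4 = 25
Expected project duration μ = 25 hours. Critical path: Roofing → Painting → Flooring.

Variance along critical path = 2.778 + 1.778 + 0.111 = 4.667
σ = √4.667 = 2.160 hours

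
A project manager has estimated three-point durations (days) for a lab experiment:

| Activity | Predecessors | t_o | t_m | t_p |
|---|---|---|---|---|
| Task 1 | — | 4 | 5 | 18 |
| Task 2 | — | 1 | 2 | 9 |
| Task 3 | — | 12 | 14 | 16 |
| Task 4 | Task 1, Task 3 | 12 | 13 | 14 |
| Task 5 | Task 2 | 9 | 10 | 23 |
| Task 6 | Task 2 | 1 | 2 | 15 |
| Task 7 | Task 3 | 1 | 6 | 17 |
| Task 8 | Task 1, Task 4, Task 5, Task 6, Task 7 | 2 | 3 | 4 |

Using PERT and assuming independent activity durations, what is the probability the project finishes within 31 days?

0.890

te_Task 1 = (4 + 4·5 + 18)/6 = 42/6 = 7; σ²_Task 1 = ((18−4)/6)² = 5.444
te_Task 2 = (1 + 4·2 + 9)/6 = 18/6 = 3; σ²_Task 2 = ((9−1)/6)² = 1.778
te_Task 3 = (12 + 4·14 + 16)/6 = 84/6 = 14; σ²_Task 3 = ((16−12)/6)² = 0.444
te_Task 4 = (12 + 4·13 + 14)/6 = 78/6 = 13; σ²_Task 4 = ((14−12)/6)² = 0.111
te_Task 5 = (9 + 4·10 + 23)/6 = 72/6 = 12; σ²_Task 5 = ((23−9)/6)² = 5.444
te_Task 6 = (1 + 4·2 + 15)/6 = 24/6 = 4; σ²_Task 6 = ((15−1)/6)² = 5.444
te_Task 7 = (1 + 4·6 + 17)/6 = 42/6 = 7; σ²_Task 7 = ((17−1)/6)² = 7.111
te_Task 8 = (2 + 4·3 + 4)/6 = 18/6 = 3; σ²_Task 8 = ((4−2)/6)² = 0.111

Forward pass:
ES_Task 1 = 0; EF_Task 1 = 7
ES_Task 2 = 0; EF_Task 2 = 3
ES_Task 3 = 0; EF_Task 3 = 14
ES_Task 4 = max(EF_Task 1=7, EF_Task 3=14) = 14; EF_Task 4 = 14+13 = 27
ES_Task 5 = 3; EF_Task 5 = 3+12 = 15
ES_Task 6 = 3; EF_Task 6 = 3+4 = 7
ES_Task 7 = 14; EF_Task 7 = 14+7 = 21
ES_Task 8 = max(EF_Task 1=7, EF_Task 4=27, EF_Task 5=15, EF_Task 6=7, EF_Task 7=21) = 27; EF_Task 8 = 27+3 = 30
Expected project duration μ = 30 days. Critical path: Task 3 → Task 4 → Task 8.

Variance along critical path = 0.444 + 0.111 + 0.111 = 0.667; σ = √0.667 = 0.816 days.
Z = (31 − 30) / 0.816 = 1.225
P(T ≤ 31) = Φ(1.225) ≈ 0.890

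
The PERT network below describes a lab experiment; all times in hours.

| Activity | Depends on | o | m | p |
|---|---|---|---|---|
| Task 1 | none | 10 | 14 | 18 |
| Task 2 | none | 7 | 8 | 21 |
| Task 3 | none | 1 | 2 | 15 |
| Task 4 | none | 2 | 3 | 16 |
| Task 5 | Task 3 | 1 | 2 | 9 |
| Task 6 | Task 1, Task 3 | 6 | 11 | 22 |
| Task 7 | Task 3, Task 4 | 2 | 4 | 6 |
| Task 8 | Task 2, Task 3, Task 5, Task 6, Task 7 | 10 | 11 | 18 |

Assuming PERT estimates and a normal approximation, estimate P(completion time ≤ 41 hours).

0.821

te_Task 1 = (10 + 4·14 + 18)/6 = 84/6 = 14; σ²_Task 1 = ((18−10)/6)² = 1.778
te_Task 2 = (7 + 4·8 + 21)/6 = 60/6 = 10; σ²_Task 2 = ((21−7)/6)² = 5.444
te_Task 3 = (1 + 4·2 + 15)/6 = 24/6 = 4; σ²_Task 3 = ((15−1)/6)² = 5.444
te_Task 4 = (2 + 4·3 + 16)/6 = 30/6 = 5; σ²_Task 4 = ((16−2)/6)² = 5.444
te_Task 5 = (1 + 4·2 + 9)/6 = 18/6 = 3; σ²_Task 5 = ((9−1)/6)² = 1.778
te_Task 6 = (6 + 4·11 + 22)/6 = 72/6 = 12; σ²_Task 6 = ((22−6)/6)² = 7.111
te_Task 7 = (2 + 4·4 + 6)/6 = 24/6 = 4; σ²_Task 7 = ((6−2)/6)² = 0.444
te_Task 8 = (10 + 4·11 + 18)/6 = 72/6 = 12; σ²_Task 8 = ((18−10)/6)² = 1.778

Forward pass:
ES_Task 1 = 0; EF_Task 1 = 14
ES_Task 2 = 0; EF_Task 2 = 10
ES_Task 3 = 0; EF_Task 3 = 4
ES_Task 4 = 0; EF_Task 4 = 5
ES_Task 5 = 4; EF_Task 5 = 4+3 = 7
ES_Task 6 = max(EF_Task 1=14, EF_Task 3=4) = 14; EF_Task 6 = 14+12 = 26
ES_Task 7 = max(EF_Task 3=4, EF_Task 4=5) = 5; EF_Task 7 = 5+4 = 9
ES_Task 8 = max(EF_Task 2=10, EF_Task 3=4, EF_Task 5=7, EF_Task 6=26, EF_Task 7=9) = 26; EF_Task 8 = 26+12 = 38
Expected project duration μ = 38 hours. Critical path: Task 1 → Task 6 → Task 8.

Variance along critical path = 1.778 + 7.111 + 1.778 = 10.667; σ = √10.667 = 3.266 hours.
Z = (41 − 38) / 3.266 = 0.919
P(T ≤ 41) = Φ(0.919) ≈ 0.821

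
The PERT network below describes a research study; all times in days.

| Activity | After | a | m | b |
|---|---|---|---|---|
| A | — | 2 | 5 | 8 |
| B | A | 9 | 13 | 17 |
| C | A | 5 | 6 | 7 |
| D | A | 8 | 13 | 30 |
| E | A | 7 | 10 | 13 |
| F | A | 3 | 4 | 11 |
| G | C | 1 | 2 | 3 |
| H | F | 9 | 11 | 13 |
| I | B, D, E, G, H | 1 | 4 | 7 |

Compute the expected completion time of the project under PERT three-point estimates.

te_A = (2 + 4·5 + 8)/6 = 30/6 = 5
te_B = (9 + 4·13 + 17)/6 = 78/6 = 13
te_C = (5 + 4·6 + 7)/6 = 36/6 = 6
te_D = (8 + 4·13 + 30)/6 = 90/6 = 15
te_E = (7 + 4·10 + 13)/6 = 60/6 = 10
te_F = (3 + 4·4 + 11)/6 = 30/6 = 5
te_G = (1 + 4·2 + 3)/6 = 12/6 = 2
te_H = (9 + 4·11 + 13)/6 = 66/6 = 11
te_I = (1 + 4·4 + 7)/6 = 24/6 = 4

Forward pass:
ES_A = 0; EF_A = 5
ES_B = 5; EF_B = 5+13 = 18
ES_C = 5; EF_C = 5+6 = 11
ES_D = 5; EF_D = 5+15 = 20
ES_E = 5; EF_E = 5+10 = 15
ES_F = 5; EF_F = 5+5 = 10
ES_G = 11; EF_G = 11+2 = 13
ES_H = 10; EF_H = 10+11 = 21
ES_I = max(EF_B=18, EF_D=20, EF_E=15, EF_G=13, EF_H=21) = 21; EF_I = 21+4 = 25
Expected project duration μ = 25 days. Critical path: A → F → H → I.

25 days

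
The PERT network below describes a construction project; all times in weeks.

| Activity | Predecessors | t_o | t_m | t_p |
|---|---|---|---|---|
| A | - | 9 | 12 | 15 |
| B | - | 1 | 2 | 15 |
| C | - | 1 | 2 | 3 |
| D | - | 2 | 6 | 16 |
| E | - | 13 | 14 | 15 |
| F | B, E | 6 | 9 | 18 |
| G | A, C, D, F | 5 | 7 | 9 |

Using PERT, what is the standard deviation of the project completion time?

te_A = (9 + 4·12 + 15)/6 = 72/6 = 12; σ²_A = ((15−9)/6)² = 1.000
te_B = (1 + 4·2 + 15)/6 = 24/6 = 4; σ²_B = ((15−1)/6)² = 5.444
te_C = (1 + 4·2 + 3)/6 = 12/6 = 2; σ²_C = ((3−1)/6)² = 0.111
te_D = (2 + 4·6 + 16)/6 = 42/6 = 7; σ²_D = ((16−2)/6)² = 5.444
te_E = (13 + 4·14 + 15)/6 = 84/6 = 14; σ²_E = ((15−13)/6)² = 0.111
te_F = (6 + 4·9 + 18)/6 = 60/6 = 10; σ²_F = ((18−6)/6)² = 4.000
te_G = (5 + 4·7 + 9)/6 = 42/6 = 7; σ²_G = ((9−5)/6)² = 0.444

Forward pass:
ES_A = 0; EF_A = 12
ES_B = 0; EF_B = 4
ES_C = 0; EF_C = 2
ES_D = 0; EF_D = 7
ES_E = 0; EF_E = 14
ES_F = max(EF_B=4, EF_E=14) = 14; EF_F = 14+10 = 24
ES_G = max(EF_A=12, EF_C=2, EF_D=7, EF_F=24) = 24; EF_G = 24+7 = 31
Expected project duration μ = 31 weeks. Critical path: E → F → G.

Variance along critical path = 0.111 + 4.000 + 0.444 = 4.556
σ = √4.556 = 2.134 weeks

2.13 weeks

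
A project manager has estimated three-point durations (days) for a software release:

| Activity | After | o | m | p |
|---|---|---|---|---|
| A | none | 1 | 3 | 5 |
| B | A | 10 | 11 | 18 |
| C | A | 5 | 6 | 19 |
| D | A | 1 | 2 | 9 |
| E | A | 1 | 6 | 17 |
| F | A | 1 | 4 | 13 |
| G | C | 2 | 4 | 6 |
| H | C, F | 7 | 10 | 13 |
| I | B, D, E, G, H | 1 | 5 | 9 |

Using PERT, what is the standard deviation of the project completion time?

2.94 days

te_A = (1 + 4·3 + 5)/6 = 18/6 = 3; σ²_A = ((5−1)/6)² = 0.444
te_B = (10 + 4·11 + 18)/6 = 72/6 = 12; σ²_B = ((18−10)/6)² = 1.778
te_C = (5 + 4·6 + 19)/6 = 48/6 = 8; σ²_C = ((19−5)/6)² = 5.444
te_D = (1 + 4·2 + 9)/6 = 18/6 = 3; σ²_D = ((9−1)/6)² = 1.778
te_E = (1 + 4·6 + 17)/6 = 42/6 = 7; σ²_E = ((17−1)/6)² = 7.111
te_F = (1 + 4·4 + 13)/6 = 30/6 = 5; σ²_F = ((13−1)/6)² = 4.000
te_G = (2 + 4·4 + 6)/6 = 24/6 = 4; σ²_G = ((6−2)/6)² = 0.444
te_H = (7 + 4·10 + 13)/6 = 60/6 = 10; σ²_H = ((13−7)/6)² = 1.000
te_I = (1 + 4·5 + 9)/6 = 30/6 = 5; σ²_I = ((9−1)/6)² = 1.778

Forward pass:
ES_A = 0; EF_A = 3
ES_B = 3; EF_B = 3+12 = 15
ES_C = 3; EF_C = 3+8 = 11
ES_D = 3; EF_D = 3+3 = 6
ES_E = 3; EF_E = 3+7 = 10
ES_F = 3; EF_F = 3+5 = 8
ES_G = 11; EF_G = 11+4 = 15
ES_H = max(EF_C=11, EF_F=8) = 11; EF_H = 11+10 = 21
ES_I = max(EF_B=15, EF_D=6, EF_E=10, EF_G=15, EF_H=21) = 21; EF_I = 21+5 = 26
Expected project duration μ = 26 days. Critical path: A → C → H → I.

Variance along critical path = 0.444 + 5.444 + 1.000 + 1.778 = 8.667
σ = √8.667 = 2.944 days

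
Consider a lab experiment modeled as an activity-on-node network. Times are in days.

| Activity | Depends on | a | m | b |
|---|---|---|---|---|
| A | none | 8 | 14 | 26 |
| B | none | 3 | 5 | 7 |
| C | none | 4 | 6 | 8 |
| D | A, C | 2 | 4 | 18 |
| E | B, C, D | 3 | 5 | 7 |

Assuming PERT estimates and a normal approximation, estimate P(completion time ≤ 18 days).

0.025

te_A = (8 + 4·14 + 26)/6 = 90/6 = 15; σ²_A = ((26−8)/6)² = 9.000
te_B = (3 + 4·5 + 7)/6 = 30/6 = 5; σ²_B = ((7−3)/6)² = 0.444
te_C = (4 + 4·6 + 8)/6 = 36/6 = 6; σ²_C = ((8−4)/6)² = 0.444
te_D = (2 + 4·4 + 18)/6 = 36/6 = 6; σ²_D = ((18−2)/6)² = 7.111
te_E = (3 + 4·5 + 7)/6 = 30/6 = 5; σ²_E = ((7−3)/6)² = 0.444

Forward pass:
ES_A = 0; EF_A = 15
ES_B = 0; EF_B = 5
ES_C = 0; EF_C = 6
ES_D = max(EF_A=15, EF_C=6) = 15; EF_D = 15+6 = 21
ES_E = max(EF_B=5, EF_C=6, EF_D=21) = 21; EF_E = 21+5 = 26
Expected project duration μ = 26 days. Critical path: A → D → E.

Variance along critical path = 9.000 + 7.111 + 0.444 = 16.556; σ = √16.556 = 4.069 days.
Z = (18 − 26) / 4.069 = -1.966
P(T ≤ 18) = Φ(-1.966) ≈ 0.025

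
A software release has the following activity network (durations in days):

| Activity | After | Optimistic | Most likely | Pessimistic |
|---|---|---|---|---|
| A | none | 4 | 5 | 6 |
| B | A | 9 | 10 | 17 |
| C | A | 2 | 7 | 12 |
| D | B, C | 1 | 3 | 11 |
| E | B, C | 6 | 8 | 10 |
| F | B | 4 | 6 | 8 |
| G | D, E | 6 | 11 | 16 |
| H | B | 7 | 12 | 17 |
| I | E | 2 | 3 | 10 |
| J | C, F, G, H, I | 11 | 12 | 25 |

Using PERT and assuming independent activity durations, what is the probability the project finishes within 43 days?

0.032

te_A = (4 + 4·5 + 6)/6 = 30/6 = 5; σ²_A = ((6−4)/6)² = 0.111
te_B = (9 + 4·10 + 17)/6 = 66/6 = 11; σ²_B = ((17−9)/6)² = 1.778
te_C = (2 + 4·7 + 12)/6 = 42/6 = 7; σ²_C = ((12−2)/6)² = 2.778
te_D = (1 + 4·3 + 11)/6 = 24/6 = 4; σ²_D = ((11−1)/6)² = 2.778
te_E = (6 + 4·8 + 10)/6 = 48/6 = 8; σ²_E = ((10−6)/6)² = 0.444
te_F = (4 + 4·6 + 8)/6 = 36/6 = 6; σ²_F = ((8−4)/6)² = 0.444
te_G = (6 + 4·11 + 16)/6 = 66/6 = 11; σ²_G = ((16−6)/6)² = 2.778
te_H = (7 + 4·12 + 17)/6 = 72/6 = 12; σ²_H = ((17−7)/6)² = 2.778
te_I = (2 + 4·3 + 10)/6 = 24/6 = 4; σ²_I = ((10−2)/6)² = 1.778
te_J = (11 + 4·12 + 25)/6 = 84/6 = 14; σ²_J = ((25−11)/6)² = 5.444

Forward pass:
ES_A = 0; EF_A = 5
ES_B = 5; EF_B = 5+11 = 16
ES_C = 5; EF_C = 5+7 = 12
ES_D = max(EF_B=16, EF_C=12) = 16; EF_D = 16+4 = 20
ES_E = max(EF_B=16, EF_C=12) = 16; EF_E = 16+8 = 24
ES_F = 16; EF_F = 16+6 = 22
ES_G = max(EF_D=20, EF_E=24) = 24; EF_G = 24+11 = 35
ES_H = 16; EF_H = 16+12 = 28
ES_I = 24; EF_I = 24+4 = 28
ES_J = max(EF_C=12, EF_F=22, EF_G=35, EF_H=28, EF_I=28) = 35; EF_J = 35+14 = 49
Expected project duration μ = 49 days. Critical path: A → B → E → G → J.

Variance along critical path = 0.111 + 1.778 + 0.444 + 2.778 + 5.444 = 10.556; σ = √10.556 = 3.249 days.
Z = (43 − 49) / 3.249 = -1.847
P(T ≤ 43) = Φ(-1.847) ≈ 0.032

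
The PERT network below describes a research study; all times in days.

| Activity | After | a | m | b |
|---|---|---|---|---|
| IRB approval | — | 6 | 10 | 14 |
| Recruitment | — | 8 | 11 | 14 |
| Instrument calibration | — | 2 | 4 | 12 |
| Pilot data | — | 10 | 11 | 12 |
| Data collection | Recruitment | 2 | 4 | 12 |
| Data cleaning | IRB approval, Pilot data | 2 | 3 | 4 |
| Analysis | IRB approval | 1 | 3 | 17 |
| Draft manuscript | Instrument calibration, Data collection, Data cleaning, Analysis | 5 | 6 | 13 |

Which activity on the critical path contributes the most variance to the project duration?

te_IRB approval = (6 + 4·10 + 14)/6 = 60/6 = 10; σ²_IRB approval = ((14−6)/6)² = 1.778
te_Recruitment = (8 + 4·11 + 14)/6 = 66/6 = 11; σ²_Recruitment = ((14−8)/6)² = 1.000
te_Instrument calibration = (2 + 4·4 + 12)/6 = 30/6 = 5; σ²_Instrument calibration = ((12−2)/6)² = 2.778
te_Pilot data = (10 + 4·11 + 12)/6 = 66/6 = 11; σ²_Pilot data = ((12−10)/6)² = 0.111
te_Data collection = (2 + 4·4 + 12)/6 = 30/6 = 5; σ²_Data collection = ((12−2)/6)² = 2.778
te_Data cleaning = (2 + 4·3 + 4)/6 = 18/6 = 3; σ²_Data cleaning = ((4−2)/6)² = 0.111
te_Analysis = (1 + 4·3 + 17)/6 = 30/6 = 5; σ²_Analysis = ((17−1)/6)² = 7.111
te_Draft manuscript = (5 + 4·6 + 13)/6 = 42/6 = 7; σ²_Draft manuscript = ((13−5)/6)² = 1.778

Forward pass:
ES_IRB approval = 0; EF_IRB approval = 10
ES_Recruitment = 0; EF_Recruitment = 11
ES_Instrument calibration = 0; EF_Instrument calibration = 5
ES_Pilot data = 0; EF_Pilot data = 11
ES_Data collection = 11; EF_Data collection = 11+5 = 16
ES_Data cleaning = max(EF_IRB approval=10, EF_Pilot data=11) = 11; EF_Data cleaning = 11+3 = 14
ES_Analysis = 10; EF_Analysis = 10+5 = 15
ES_Draft manuscript = max(EF_Instrument calibration=5, EF_Data collection=16, EF_Data cleaning=14, EF_Analysis=15) = 16; EF_Draft manuscript = 16+7 = 23
Expected project duration μ = 23 days. Critical path: Recruitment → Data collection → Draft manuscript.

Variances on critical path: σ²_Recruitment=1.000, σ²_Data collection=2.778, σ²_Draft manuscript=1.778.
Largest is σ²_Data collection = 2.778.

Data collection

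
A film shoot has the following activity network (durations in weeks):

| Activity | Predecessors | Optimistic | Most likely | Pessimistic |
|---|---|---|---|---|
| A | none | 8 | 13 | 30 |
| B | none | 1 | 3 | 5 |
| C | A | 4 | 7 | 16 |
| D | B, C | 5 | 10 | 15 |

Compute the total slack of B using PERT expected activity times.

te_A = (8 + 4·13 + 30)/6 = 90/6 = 15
te_B = (1 + 4·3 + 5)/6 = 18/6 = 3
te_C = (4 + 4·7 + 16)/6 = 48/6 = 8
te_D = (5 + 4·10 + 15)/6 = 60/6 = 10

Forward pass:
ES_A = 0; EF_A = 15
ES_B = 0; EF_B = 3
ES_C = 15; EF_C = 15+8 = 23
ES_D = max(EF_B=3, EF_C=23) = 23; EF_D = 23+10 = 33
Expected project duration μ = 33 weeks. Critical path: A → C → D.

Backward pass:
LF_D = 33; LS_D = 33−10 = 23
LF_C = LS_D = 23; LS_C = 23−8 = 15
LF_B = LS_D = 23; LS_B = 23−3 = 20
LF_A = LS_C = 15; LS_A = 15−15 = 0
Slack_B = LS_B − ES_B = 20 − 0 = 20

20 weeks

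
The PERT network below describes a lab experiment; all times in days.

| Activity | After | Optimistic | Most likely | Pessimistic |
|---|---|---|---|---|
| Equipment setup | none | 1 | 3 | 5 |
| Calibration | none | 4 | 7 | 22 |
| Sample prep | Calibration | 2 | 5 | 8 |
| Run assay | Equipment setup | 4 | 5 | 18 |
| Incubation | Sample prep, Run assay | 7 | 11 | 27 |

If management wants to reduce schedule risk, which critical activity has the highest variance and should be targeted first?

Incubation

te_Equipment setup = (1 + 4·3 + 5)/6 = 18/6 = 3; σ²_Equipment setup = ((5−1)/6)² = 0.444
te_Calibration = (4 + 4·7 + 22)/6 = 54/6 = 9; σ²_Calibration = ((22−4)/6)² = 9.000
te_Sample prep = (2 + 4·5 + 8)/6 = 30/6 = 5; σ²_Sample prep = ((8−2)/6)² = 1.000
te_Run assay = (4 + 4·5 + 18)/6 = 42/6 = 7; σ²_Run assay = ((18−4)/6)² = 5.444
te_Incubation = (7 + 4·11 + 27)/6 = 78/6 = 13; σ²_Incubation = ((27−7)/6)² = 11.111

Forward pass:
ES_Equipment setup = 0; EF_Equipment setup = 3
ES_Calibration = 0; EF_Calibration = 9
ES_Sample prep = 9; EF_Sample prep = 9+5 = 14
ES_Run assay = 3; EF_Run assay = 3+7 = 10
ES_Incubation = max(EF_Sample prep=14, EF_Run assay=10) = 14; EF_Incubation = 14+13 = 27
Expected project duration μ = 27 days. Critical path: Calibration → Sample prep → Incubation.

Variances on critical path: σ²_Calibration=9.000, σ²_Sample prep=1.000, σ²_Incubation=11.111.
Largest is σ²_Incubation = 11.111.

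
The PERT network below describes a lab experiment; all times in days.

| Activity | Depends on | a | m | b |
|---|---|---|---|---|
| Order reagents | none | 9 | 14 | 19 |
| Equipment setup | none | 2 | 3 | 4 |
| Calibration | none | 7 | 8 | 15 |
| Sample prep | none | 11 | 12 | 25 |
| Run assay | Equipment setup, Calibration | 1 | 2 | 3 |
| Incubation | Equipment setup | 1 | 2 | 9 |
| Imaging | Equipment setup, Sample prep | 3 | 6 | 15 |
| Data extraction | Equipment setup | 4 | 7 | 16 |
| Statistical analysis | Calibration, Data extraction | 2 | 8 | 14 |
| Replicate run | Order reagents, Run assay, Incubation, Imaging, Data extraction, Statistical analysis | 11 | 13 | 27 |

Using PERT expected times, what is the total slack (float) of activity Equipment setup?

2 days

te_Order reagents = (9 + 4·14 + 19)/6 = 84/6 = 14
te_Equipment setup = (2 + 4·3 + 4)/6 = 18/6 = 3
te_Calibration = (7 + 4·8 + 15)/6 = 54/6 = 9
te_Sample prep = (11 + 4·12 + 25)/6 = 84/6 = 14
te_Run assay = (1 + 4·2 + 3)/6 = 12/6 = 2
te_Incubation = (1 + 4·2 + 9)/6 = 18/6 = 3
te_Imaging = (3 + 4·6 + 15)/6 = 42/6 = 7
te_Data extraction = (4 + 4·7 + 16)/6 = 48/6 = 8
te_Statistical analysis = (2 + 4·8 + 14)/6 = 48/6 = 8
te_Replicate run = (11 + 4·13 + 27)/6 = 90/6 = 15

Forward pass:
ES_Order reagents = 0; EF_Order reagents = 14
ES_Equipment setup = 0; EF_Equipment setup = 3
ES_Calibration = 0; EF_Calibration = 9
ES_Sample prep = 0; EF_Sample prep = 14
ES_Run assay = max(EF_Equipment setup=3, EF_Calibration=9) = 9; EF_Run assay = 9+2 = 11
ES_Incubation = 3; EF_Incubation = 3+3 = 6
ES_Imaging = max(EF_Equipment setup=3, EF_Sample prep=14) = 14; EF_Imaging = 14+7 = 21
ES_Data extraction = 3; EF_Data extraction = 3+8 = 11
ES_Statistical analysis = max(EF_Calibration=9, EF_Data extraction=11) = 11; EF_Statistical analysis = 11+8 = 19
ES_Replicate run = max(EF_Order reagents=14, EF_Run assay=11, EF_Incubation=6, EF_Imaging=21, EF_Data extraction=11, EF_Statistical analysis=19) = 21; EF_Replicate run = 21+15 = 36
Expected project duration μ = 36 days. Critical path: Sample prep → Imaging → Replicate run.

Backward pass:
LF_Replicate run = 36; LS_Replicate run = 36−15 = 21
LF_Statistical analysis = LS_Replicate run = 21; LS_Statistical analysis = 21−8 = 13
LF_Data extraction = min(LS_Statistical analysis=13, LS_Replicate run=21) = 13; LS_Data extraction = 13−8 = 5
LF_Imaging = LS_Replicate run = 21; LS_Imaging = 21−7 = 14
LF_Incubation = LS_Replicate run = 21; LS_Incubation = 21−3 = 18
LF_Run assay = LS_Replicate run = 21; LS_Run assay = 21−2 = 19
LF_Sample prep = LS_Imaging = 14; LS_Sample prep = 14−14 = 0
LF_Calibration = min(LS_Run assay=19, LS_Statistical analysis=13) = 13; LS_Calibration = 13−9 = 4
LF_Equipment setup = min(LS_Run assay=19, LS_Incubation=18, LS_Imaging=14, LS_Data extraction=5) = 5; LS_Equipment setup = 5−3 = 2
LF_Order reagents = LS_Replicate run = 21; LS_Order reagents = 21−14 = 7
Slack_Equipment setup = LS_Equipment setup − ES_Equipment setup = 2 − 0 = 2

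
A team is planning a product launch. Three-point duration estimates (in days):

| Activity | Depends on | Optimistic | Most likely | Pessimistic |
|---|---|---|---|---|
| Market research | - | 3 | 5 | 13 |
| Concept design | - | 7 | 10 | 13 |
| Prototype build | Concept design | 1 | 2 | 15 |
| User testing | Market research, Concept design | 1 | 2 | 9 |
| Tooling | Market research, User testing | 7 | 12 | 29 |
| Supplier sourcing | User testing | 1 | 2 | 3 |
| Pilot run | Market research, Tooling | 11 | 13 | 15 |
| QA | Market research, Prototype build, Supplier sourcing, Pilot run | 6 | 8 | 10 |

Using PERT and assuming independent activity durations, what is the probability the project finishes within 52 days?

0.833

te_Market research = (3 + 4·5 + 13)/6 = 36/6 = 6; σ²_Market research = ((13−3)/6)² = 2.778
te_Concept design = (7 + 4·10 + 13)/6 = 60/6 = 10; σ²_Concept design = ((13−7)/6)² = 1.000
te_Prototype build = (1 + 4·2 + 15)/6 = 24/6 = 4; σ²_Prototype build = ((15−1)/6)² = 5.444
te_User testing = (1 + 4·2 + 9)/6 = 18/6 = 3; σ²_User testing = ((9−1)/6)² = 1.778
te_Tooling = (7 + 4·12 + 29)/6 = 84/6 = 14; σ²_Tooling = ((29−7)/6)² = 13.444
te_Supplier sourcing = (1 + 4·2 + 3)/6 = 12/6 = 2; σ²_Supplier sourcing = ((3−1)/6)² = 0.111
te_Pilot run = (11 + 4·13 + 15)/6 = 78/6 = 13; σ²_Pilot run = ((15−11)/6)² = 0.444
te_QA = (6 + 4·8 + 10)/6 = 48/6 = 8; σ²_QA = ((10−6)/6)² = 0.444

Forward pass:
ES_Market research = 0; EF_Market research = 6
ES_Concept design = 0; EF_Concept design = 10
ES_Prototype build = 10; EF_Prototype build = 10+4 = 14
ES_User testing = max(EF_Market research=6, EF_Concept design=10) = 10; EF_User testing = 10+3 = 13
ES_Tooling = max(EF_Market research=6, EF_User testing=13) = 13; EF_Tooling = 13+14 = 27
ES_Supplier sourcing = 13; EF_Supplier sourcing = 13+2 = 15
ES_Pilot run = max(EF_Market research=6, EF_Tooling=27) = 27; EF_Pilot run = 27+13 = 40
ES_QA = max(EF_Market research=6, EF_Prototype build=14, EF_Supplier sourcing=15, EF_Pilot run=40) = 40; EF_QA = 40+8 = 48
Expected project duration μ = 48 days. Critical path: Concept design → User testing → Tooling → Pilot run → QA.

Variance along critical path = 1.000 + 1.778 + 13.444 + 0.444 + 0.444 = 17.111; σ = √17.111 = 4.137 days.
Z = (52 − 48) / 4.137 = 0.967
P(T ≤ 52) = Φ(0.967) ≈ 0.833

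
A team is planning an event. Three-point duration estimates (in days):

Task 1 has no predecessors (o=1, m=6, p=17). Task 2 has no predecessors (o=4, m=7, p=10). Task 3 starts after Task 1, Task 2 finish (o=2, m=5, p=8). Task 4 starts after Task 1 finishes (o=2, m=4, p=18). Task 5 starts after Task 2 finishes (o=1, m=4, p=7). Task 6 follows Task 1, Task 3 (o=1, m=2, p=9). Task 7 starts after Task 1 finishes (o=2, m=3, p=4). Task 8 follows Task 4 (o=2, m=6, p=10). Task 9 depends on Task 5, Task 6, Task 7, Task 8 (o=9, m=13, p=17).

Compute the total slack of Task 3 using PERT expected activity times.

te_Task 1 = (1 + 4·6 + 17)/6 = 42/6 = 7
te_Task 2 = (4 + 4·7 + 10)/6 = 42/6 = 7
te_Task 3 = (2 + 4·5 + 8)/6 = 30/6 = 5
te_Task 4 = (2 + 4·4 + 18)/6 = 36/6 = 6
te_Task 5 = (1 + 4·4 + 7)/6 = 24/6 = 4
te_Task 6 = (1 + 4·2 + 9)/6 = 18/6 = 3
te_Task 7 = (2 + 4·3 + 4)/6 = 18/6 = 3
te_Task 8 = (2 + 4·6 + 10)/6 = 36/6 = 6
te_Task 9 = (9 + 4·13 + 17)/6 = 78/6 = 13

Forward pass:
ES_Task 1 = 0; EF_Task 1 = 7
ES_Task 2 = 0; EF_Task 2 = 7
ES_Task 3 = max(EF_Task 1=7, EF_Task 2=7) = 7; EF_Task 3 = 7+5 = 12
ES_Task 4 = 7; EF_Task 4 = 7+6 = 13
ES_Task 5 = 7; EF_Task 5 = 7+4 = 11
ES_Task 6 = max(EF_Task 1=7, EF_Task 3=12) = 12; EF_Task 6 = 12+3 = 15
ES_Task 7 = 7; EF_Task 7 = 7+3 = 10
ES_Task 8 = 13; EF_Task 8 = 13+6 = 19
ES_Task 9 = max(EF_Task 5=11, EF_Task 6=15, EF_Task 7=10, EF_Task 8=19) = 19; EF_Task 9 = 19+13 = 32
Expected project duration μ = 32 days. Critical path: Task 1 → Task 4 → Task 8 → Task 9.

Backward pass:
LF_Task 9 = 32; LS_Task 9 = 32−13 = 19
LF_Task 8 = LS_Task 9 = 19; LS_Task 8 = 19−6 = 13
LF_Task 7 = LS_Task 9 = 19; LS_Task 7 = 19−3 = 16
LF_Task 6 = LS_Task 9 = 19; LS_Task 6 = 19−3 = 16
LF_Task 5 = LS_Task 9 = 19; LS_Task 5 = 19−4 = 15
LF_Task 4 = LS_Task 8 = 13; LS_Task 4 = 13−6 = 7
LF_Task 3 = LS_Task 6 = 16; LS_Task 3 = 16−5 = 11
LF_Task 2 = min(LS_Task 3=11, LS_Task 5=15) = 11; LS_Task 2 = 11−7 = 4
LF_Task 1 = min(LS_Task 3=11, LS_Task 4=7, LS_Task 6=16, LS_Task 7=16) = 7; LS_Task 1 = 7−7 = 0
Slack_Task 3 = LS_Task 3 − ES_Task 3 = 11 − 7 = 4

4 days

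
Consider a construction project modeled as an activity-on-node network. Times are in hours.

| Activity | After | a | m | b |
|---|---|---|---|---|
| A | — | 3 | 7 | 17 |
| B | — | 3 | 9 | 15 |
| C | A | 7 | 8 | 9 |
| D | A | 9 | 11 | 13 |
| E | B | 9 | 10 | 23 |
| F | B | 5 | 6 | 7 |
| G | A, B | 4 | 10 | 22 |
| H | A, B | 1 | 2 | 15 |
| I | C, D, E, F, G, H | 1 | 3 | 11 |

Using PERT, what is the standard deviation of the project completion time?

te_A = (3 + 4·7 + 17)/6 = 48/6 = 8; σ²_A = ((17−3)/6)² = 5.444
te_B = (3 + 4·9 + 15)/6 = 54/6 = 9; σ²_B = ((15−3)/6)² = 4.000
te_C = (7 + 4·8 + 9)/6 = 48/6 = 8; σ²_C = ((9−7)/6)² = 0.111
te_D = (9 + 4·11 + 13)/6 = 66/6 = 11; σ²_D = ((13−9)/6)² = 0.444
te_E = (9 + 4·10 + 23)/6 = 72/6 = 12; σ²_E = ((23−9)/6)² = 5.444
te_F = (5 + 4·6 + 7)/6 = 36/6 = 6; σ²_F = ((7−5)/6)² = 0.111
te_G = (4 + 4·10 + 22)/6 = 66/6 = 11; σ²_G = ((22−4)/6)² = 9.000
te_H = (1 + 4·2 + 15)/6 = 24/6 = 4; σ²_H = ((15−1)/6)² = 5.444
te_I = (1 + 4·3 + 11)/6 = 24/6 = 4; σ²_I = ((11−1)/6)² = 2.778

Forward pass:
ES_A = 0; EF_A = 8
ES_B = 0; EF_B = 9
ES_C = 8; EF_C = 8+8 = 16
ES_D = 8; EF_D = 8+11 = 19
ES_E = 9; EF_E = 9+12 = 21
ES_F = 9; EF_F = 9+6 = 15
ES_G = max(EF_A=8, EF_B=9) = 9; EF_G = 9+11 = 20
ES_H = max(EF_A=8, EF_B=9) = 9; EF_H = 9+4 = 13
ES_I = max(EF_C=16, EF_D=19, EF_E=21, EF_F=15, EF_G=20, EF_H=13) = 21; EF_I = 21+4 = 25
Expected project duration μ = 25 hours. Critical path: B → E → I.

Variance along critical path = 4.000 + 5.444 + 2.778 = 12.222
σ = √12.222 = 3.496 hours

3.50 hours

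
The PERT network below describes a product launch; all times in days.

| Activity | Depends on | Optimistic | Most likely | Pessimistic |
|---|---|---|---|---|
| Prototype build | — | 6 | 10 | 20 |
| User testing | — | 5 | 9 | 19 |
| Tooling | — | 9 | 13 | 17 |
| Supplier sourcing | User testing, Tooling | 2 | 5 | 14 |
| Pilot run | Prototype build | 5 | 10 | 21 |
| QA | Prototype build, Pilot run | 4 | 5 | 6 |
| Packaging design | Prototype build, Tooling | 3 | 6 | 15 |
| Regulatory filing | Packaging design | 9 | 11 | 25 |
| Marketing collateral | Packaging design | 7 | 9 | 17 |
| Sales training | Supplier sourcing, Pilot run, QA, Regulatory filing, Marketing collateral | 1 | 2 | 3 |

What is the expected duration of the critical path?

te_Prototype build = (6 + 4·10 + 20)/6 = 66/6 = 11
te_User testing = (5 + 4·9 + 19)/6 = 60/6 = 10
te_Tooling = (9 + 4·13 + 17)/6 = 78/6 = 13
te_Supplier sourcing = (2 + 4·5 + 14)/6 = 36/6 = 6
te_Pilot run = (5 + 4·10 + 21)/6 = 66/6 = 11
te_QA = (4 + 4·5 + 6)/6 = 30/6 = 5
te_Packaging design = (3 + 4·6 + 15)/6 = 42/6 = 7
te_Regulatory filing = (9 + 4·11 + 25)/6 = 78/6 = 13
te_Marketing collateral = (7 + 4·9 + 17)/6 = 60/6 = 10
te_Sales training = (1 + 4·2 + 3)/6 = 12/6 = 2

Forward pass:
ES_Prototype build = 0; EF_Prototype build = 11
ES_User testing = 0; EF_User testing = 10
ES_Tooling = 0; EF_Tooling = 13
ES_Supplier sourcing = max(EF_User testing=10, EF_Tooling=13) = 13; EF_Supplier sourcing = 13+6 = 19
ES_Pilot run = 11; EF_Pilot run = 11+11 = 22
ES_QA = max(EF_Prototype build=11, EF_Pilot run=22) = 22; EF_QA = 22+5 = 27
ES_Packaging design = max(EF_Prototype build=11, EF_Tooling=13) = 13; EF_Packaging design = 13+7 = 20
ES_Regulatory filing = 20; EF_Regulatory filing = 20+13 = 33
ES_Marketing collateral = 20; EF_Marketing collateral = 20+10 = 30
ES_Sales training = max(EF_Supplier sourcing=19, EF_Pilot run=22, EF_QA=27, EF_Regulatory filing=33, EF_Marketing collateral=30) = 33; EF_Sales training = 33+2 = 35
Expected project duration μ = 35 days. Critical path: Tooling → Packaging design → Regulatory filing → Sales training.

35 days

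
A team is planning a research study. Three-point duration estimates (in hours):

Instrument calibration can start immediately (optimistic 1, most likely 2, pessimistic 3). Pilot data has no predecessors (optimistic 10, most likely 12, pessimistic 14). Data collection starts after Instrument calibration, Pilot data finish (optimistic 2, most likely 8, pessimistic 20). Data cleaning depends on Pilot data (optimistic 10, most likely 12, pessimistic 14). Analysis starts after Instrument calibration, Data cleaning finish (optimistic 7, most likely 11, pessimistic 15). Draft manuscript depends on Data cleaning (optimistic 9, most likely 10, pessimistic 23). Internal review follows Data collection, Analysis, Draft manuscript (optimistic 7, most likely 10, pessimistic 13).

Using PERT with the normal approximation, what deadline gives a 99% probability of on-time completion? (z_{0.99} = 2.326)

te_Instrument calibration = (1 + 4·2 + 3)/6 = 12/6 = 2; σ²_Instrument calibration = ((3−1)/6)² = 0.111
te_Pilot data = (10 + 4·12 + 14)/6 = 72/6 = 12; σ²_Pilot data = ((14−10)/6)² = 0.444
te_Data collection = (2 + 4·8 + 20)/6 = 54/6 = 9; σ²_Data collection = ((20−2)/6)² = 9.000
te_Data cleaning = (10 + 4·12 + 14)/6 = 72/6 = 12; σ²_Data cleaning = ((14−10)/6)² = 0.444
te_Analysis = (7 + 4·11 + 15)/6 = 66/6 = 11; σ²_Analysis = ((15−7)/6)² = 1.778
te_Draft manuscript = (9 + 4·10 + 23)/6 = 72/6 = 12; σ²_Draft manuscript = ((23−9)/6)² = 5.444
te_Internal review = (7 + 4·10 + 13)/6 = 60/6 = 10; σ²_Internal review = ((13−7)/6)² = 1.000

Forward pass:
ES_Instrument calibration = 0; EF_Instrument calibration = 2
ES_Pilot data = 0; EF_Pilot data = 12
ES_Data collection = max(EF_Instrument calibration=2, EF_Pilot data=12) = 12; EF_Data collection = 12+9 = 21
ES_Data cleaning = 12; EF_Data cleaning = 12+12 = 24
ES_Analysis = max(EF_Instrument calibration=2, EF_Data cleaning=24) = 24; EF_Analysis = 24+11 = 35
ES_Draft manuscript = 24; EF_Draft manuscript = 24+12 = 36
ES_Internal review = max(EF_Data collection=21, EF_Analysis=35, EF_Draft manuscript=36) = 36; EF_Internal review = 36+10 = 46
Expected project duration μ = 46 hours. Critical path: Pilot data → Data cleaning → Draft manuscript → Internal review.

Variance along critical path = 0.444 + 0.444 + 5.444 + 1.000 = 7.333; σ = 2.708 hours.
D = μ + z·σ = 46 + 2.326·2.708 = 52.3 hours

52.3 hours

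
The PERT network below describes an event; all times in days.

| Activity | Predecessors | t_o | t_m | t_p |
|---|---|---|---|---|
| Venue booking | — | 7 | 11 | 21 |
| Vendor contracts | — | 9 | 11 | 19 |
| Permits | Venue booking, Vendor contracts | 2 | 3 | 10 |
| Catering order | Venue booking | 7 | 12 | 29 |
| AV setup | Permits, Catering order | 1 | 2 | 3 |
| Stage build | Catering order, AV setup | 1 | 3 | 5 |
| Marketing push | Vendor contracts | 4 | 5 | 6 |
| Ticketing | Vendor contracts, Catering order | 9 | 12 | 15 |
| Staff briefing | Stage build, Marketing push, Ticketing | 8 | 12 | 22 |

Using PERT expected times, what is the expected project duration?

te_Venue booking = (7 + 4·11 + 21)/6 = 72/6 = 12
te_Vendor contracts = (9 + 4·11 + 19)/6 = 72/6 = 12
te_Permits = (2 + 4·3 + 10)/6 = 24/6 = 4
te_Catering order = (7 + 4·12 + 29)/6 = 84/6 = 14
te_AV setup = (1 + 4·2 + 3)/6 = 12/6 = 2
te_Stage build = (1 + 4·3 + 5)/6 = 18/6 = 3
te_Marketing push = (4 + 4·5 + 6)/6 = 30/6 = 5
te_Ticketing = (9 + 4·12 + 15)/6 = 72/6 = 12
te_Staff briefing = (8 + 4·12 + 22)/6 = 78/6 = 13

Forward pass:
ES_Venue booking = 0; EF_Venue booking = 12
ES_Vendor contracts = 0; EF_Vendor contracts = 12
ES_Permits = max(EF_Venue booking=12, EF_Vendor contracts=12) = 12; EF_Permits = 12+4 = 16
ES_Catering order = 12; EF_Catering order = 12+14 = 26
ES_AV setup = max(EF_Permits=16, EF_Catering order=26) = 26; EF_AV setup = 26+2 = 28
ES_Stage build = max(EF_Catering order=26, EF_AV setup=28) = 28; EF_Stage build = 28+3 = 31
ES_Marketing push = 12; EF_Marketing push = 12+5 = 17
ES_Ticketing = max(EF_Vendor contracts=12, EF_Catering order=26) = 26; EF_Ticketing = 26+12 = 38
ES_Staff briefing = max(EF_Stage build=31, EF_Marketing push=17, EF_Ticketing=38) = 38; EF_Staff briefing = 38+13 = 51
Expected project duration μ = 51 days. Critical path: Venue booking → Catering order → Ticketing → Staff briefing.

51 days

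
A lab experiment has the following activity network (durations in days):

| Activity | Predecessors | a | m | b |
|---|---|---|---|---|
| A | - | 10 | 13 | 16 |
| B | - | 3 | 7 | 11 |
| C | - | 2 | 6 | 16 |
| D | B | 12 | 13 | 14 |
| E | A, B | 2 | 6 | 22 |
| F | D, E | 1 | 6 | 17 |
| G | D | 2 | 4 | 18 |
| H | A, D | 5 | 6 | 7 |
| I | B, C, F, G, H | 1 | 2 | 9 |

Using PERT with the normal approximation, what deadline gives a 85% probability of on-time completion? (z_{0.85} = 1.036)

35.7 days

te_A = (10 + 4·13 + 16)/6 = 78/6 = 13; σ²_A = ((16−10)/6)² = 1.000
te_B = (3 + 4·7 + 11)/6 = 42/6 = 7; σ²_B = ((11−3)/6)² = 1.778
te_C = (2 + 4·6 + 16)/6 = 42/6 = 7; σ²_C = ((16−2)/6)² = 5.444
te_D = (12 + 4·13 + 14)/6 = 78/6 = 13; σ²_D = ((14−12)/6)² = 0.111
te_E = (2 + 4·6 + 22)/6 = 48/6 = 8; σ²_E = ((22−2)/6)² = 11.111
te_F = (1 + 4·6 + 17)/6 = 42/6 = 7; σ²_F = ((17−1)/6)² = 7.111
te_G = (2 + 4·4 + 18)/6 = 36/6 = 6; σ²_G = ((18−2)/6)² = 7.111
te_H = (5 + 4·6 + 7)/6 = 36/6 = 6; σ²_H = ((7−5)/6)² = 0.111
te_I = (1 + 4·2 + 9)/6 = 18/6 = 3; σ²_I = ((9−1)/6)² = 1.778

Forward pass:
ES_A = 0; EF_A = 13
ES_B = 0; EF_B = 7
ES_C = 0; EF_C = 7
ES_D = 7; EF_D = 7+13 = 20
ES_E = max(EF_A=13, EF_B=7) = 13; EF_E = 13+8 = 21
ES_F = max(EF_D=20, EF_E=21) = 21; EF_F = 21+7 = 28
ES_G = 20; EF_G = 20+6 = 26
ES_H = max(EF_A=13, EF_D=20) = 20; EF_H = 20+6 = 26
ES_I = max(EF_B=7, EF_C=7, EF_F=28, EF_G=26, EF_H=26) = 28; EF_I = 28+3 = 31
Expected project duration μ = 31 days. Critical path: A → E → F → I.

Variance along critical path = 1.000 + 11.111 + 7.111 + 1.778 = 21.000; σ = 4.583 days.
D = μ + z·σ = 31 + 1.036·4.583 = 35.7 days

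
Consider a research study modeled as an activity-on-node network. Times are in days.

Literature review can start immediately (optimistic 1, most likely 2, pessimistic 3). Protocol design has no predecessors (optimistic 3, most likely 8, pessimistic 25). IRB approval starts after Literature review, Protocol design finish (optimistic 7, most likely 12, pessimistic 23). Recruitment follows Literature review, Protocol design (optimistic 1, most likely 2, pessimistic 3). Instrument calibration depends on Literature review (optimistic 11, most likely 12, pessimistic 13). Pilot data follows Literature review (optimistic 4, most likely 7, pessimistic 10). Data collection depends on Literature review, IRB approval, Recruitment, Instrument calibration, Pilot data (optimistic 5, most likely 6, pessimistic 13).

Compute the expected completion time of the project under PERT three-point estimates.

te_Literature review = (1 + 4·2 + 3)/6 = 12/6 = 2
te_Protocol design = (3 + 4·8 + 25)/6 = 60/6 = 10
te_IRB approval = (7 + 4·12 + 23)/6 = 78/6 = 13
te_Recruitment = (1 + 4·2 + 3)/6 = 12/6 = 2
te_Instrument calibration = (11 + 4·12 + 13)/6 = 72/6 = 12
te_Pilot data = (4 + 4·7 + 10)/6 = 42/6 = 7
te_Data collection = (5 + 4·6 + 13)/6 = 42/6 = 7

Forward pass:
ES_Literature review = 0; EF_Literature review = 2
ES_Protocol design = 0; EF_Protocol design = 10
ES_IRB approval = max(EF_Literature review=2, EF_Protocol design=10) = 10; EF_IRB approval = 10+13 = 23
ES_Recruitment = max(EF_Literature review=2, EF_Protocol design=10) = 10; EF_Recruitment = 10+2 = 12
ES_Instrument calibration = 2; EF_Instrument calibration = 2+12 = 14
ES_Pilot data = 2; EF_Pilot data = 2+7 = 9
ES_Data collection = max(EF_Literature review=2, EF_IRB approval=23, EF_Recruitment=12, EF_Instrument calibration=14, EF_Pilot data=9) = 23; EF_Data collection = 23+7 = 30
Expected project duration μ = 30 days. Critical path: Protocol design → IRB approval → Data collection.

30 days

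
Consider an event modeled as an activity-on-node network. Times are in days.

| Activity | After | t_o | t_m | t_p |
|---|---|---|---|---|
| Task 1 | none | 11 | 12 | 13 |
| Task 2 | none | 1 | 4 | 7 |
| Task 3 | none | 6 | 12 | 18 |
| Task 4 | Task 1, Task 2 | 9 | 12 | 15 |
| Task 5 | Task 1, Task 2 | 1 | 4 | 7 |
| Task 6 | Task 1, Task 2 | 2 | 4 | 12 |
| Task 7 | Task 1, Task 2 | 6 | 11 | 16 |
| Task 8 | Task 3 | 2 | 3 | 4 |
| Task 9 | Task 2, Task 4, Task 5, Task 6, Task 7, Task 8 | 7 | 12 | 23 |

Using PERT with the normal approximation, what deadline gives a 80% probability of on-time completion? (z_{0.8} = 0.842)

39.4 days

te_Task 1 = (11 + 4·12 + 13)/6 = 72/6 = 12; σ²_Task 1 = ((13−11)/6)² = 0.111
te_Task 2 = (1 + 4·4 + 7)/6 = 24/6 = 4; σ²_Task 2 = ((7−1)/6)² = 1.000
te_Task 3 = (6 + 4·12 + 18)/6 = 72/6 = 12; σ²_Task 3 = ((18−6)/6)² = 4.000
te_Task 4 = (9 + 4·12 + 15)/6 = 72/6 = 12; σ²_Task 4 = ((15−9)/6)² = 1.000
te_Task 5 = (1 + 4·4 + 7)/6 = 24/6 = 4; σ²_Task 5 = ((7−1)/6)² = 1.000
te_Task 6 = (2 + 4·4 + 12)/6 = 30/6 = 5; σ²_Task 6 = ((12−2)/6)² = 2.778
te_Task 7 = (6 + 4·11 + 16)/6 = 66/6 = 11; σ²_Task 7 = ((16−6)/6)² = 2.778
te_Task 8 = (2 + 4·3 + 4)/6 = 18/6 = 3; σ²_Task 8 = ((4−2)/6)² = 0.111
te_Task 9 = (7 + 4·12 + 23)/6 = 78/6 = 13; σ²_Task 9 = ((23−7)/6)² = 7.111

Forward pass:
ES_Task 1 = 0; EF_Task 1 = 12
ES_Task 2 = 0; EF_Task 2 = 4
ES_Task 3 = 0; EF_Task 3 = 12
ES_Task 4 = max(EF_Task 1=12, EF_Task 2=4) = 12; EF_Task 4 = 12+12 = 24
ES_Task 5 = max(EF_Task 1=12, EF_Task 2=4) = 12; EF_Task 5 = 12+4 = 16
ES_Task 6 = max(EF_Task 1=12, EF_Task 2=4) = 12; EF_Task 6 = 12+5 = 17
ES_Task 7 = max(EF_Task 1=12, EF_Task 2=4) = 12; EF_Task 7 = 12+11 = 23
ES_Task 8 = 12; EF_Task 8 = 12+3 = 15
ES_Task 9 = max(EF_Task 2=4, EF_Task 4=24, EF_Task 5=16, EF_Task 6=17, EF_Task 7=23, EF_Task 8=15) = 24; EF_Task 9 = 24+13 = 37
Expected project duration μ = 37 days. Critical path: Task 1 → Task 4 → Task 9.

Variance along critical path = 0.111 + 1.000 + 7.111 = 8.222; σ = 2.867 days.
D = μ + z·σ = 37 + 0.842·2.867 = 39.4 days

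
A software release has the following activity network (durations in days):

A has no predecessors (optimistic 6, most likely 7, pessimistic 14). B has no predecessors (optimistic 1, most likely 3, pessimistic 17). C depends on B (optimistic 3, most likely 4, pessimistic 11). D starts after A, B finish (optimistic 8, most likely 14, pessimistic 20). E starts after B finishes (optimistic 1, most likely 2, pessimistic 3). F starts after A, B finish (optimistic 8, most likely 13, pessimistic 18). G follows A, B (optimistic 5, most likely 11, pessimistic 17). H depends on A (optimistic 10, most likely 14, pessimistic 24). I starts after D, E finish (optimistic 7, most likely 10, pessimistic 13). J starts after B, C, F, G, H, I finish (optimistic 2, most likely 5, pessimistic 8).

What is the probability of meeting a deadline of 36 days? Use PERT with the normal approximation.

0.360

te_A = (6 + 4·7 + 14)/6 = 48/6 = 8; σ²_A = ((14−6)/6)² = 1.778
te_B = (1 + 4·3 + 17)/6 = 30/6 = 5; σ²_B = ((17−1)/6)² = 7.111
te_C = (3 + 4·4 + 11)/6 = 30/6 = 5; σ²_C = ((11−3)/6)² = 1.778
te_D = (8 + 4·14 + 20)/6 = 84/6 = 14; σ²_D = ((20−8)/6)² = 4.000
te_E = (1 + 4·2 + 3)/6 = 12/6 = 2; σ²_E = ((3−1)/6)² = 0.111
te_F = (8 + 4·13 + 18)/6 = 78/6 = 13; σ²_F = ((18−8)/6)² = 2.778
te_G = (5 + 4·11 + 17)/6 = 66/6 = 11; σ²_G = ((17−5)/6)² = 4.000
te_H = (10 + 4·14 + 24)/6 = 90/6 = 15; σ²_H = ((24−10)/6)² = 5.444
te_I = (7 + 4·10 + 13)/6 = 60/6 = 10; σ²_I = ((13−7)/6)² = 1.000
te_J = (2 + 4·5 + 8)/6 = 30/6 = 5; σ²_J = ((8−2)/6)² = 1.000

Forward pass:
ES_A = 0; EF_A = 8
ES_B = 0; EF_B = 5
ES_C = 5; EF_C = 5+5 = 10
ES_D = max(EF_A=8, EF_B=5) = 8; EF_D = 8+14 = 22
ES_E = 5; EF_E = 5+2 = 7
ES_F = max(EF_A=8, EF_B=5) = 8; EF_F = 8+13 = 21
ES_G = max(EF_A=8, EF_B=5) = 8; EF_G = 8+11 = 19
ES_H = 8; EF_H = 8+15 = 23
ES_I = max(EF_D=22, EF_E=7) = 22; EF_I = 22+10 = 32
ES_J = max(EF_B=5, EF_C=10, EF_F=21, EF_G=19, EF_H=23, EF_I=32) = 32; EF_J = 32+5 = 37
Expected project duration μ = 37 days. Critical path: A → D → I → J.

Variance along critical path = 1.778 + 4.000 + 1.000 + 1.000 = 7.778; σ = √7.778 = 2.789 days.
Z = (36 − 37) / 2.789 = -0.359
P(T ≤ 36) = Φ(-0.359) ≈ 0.360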